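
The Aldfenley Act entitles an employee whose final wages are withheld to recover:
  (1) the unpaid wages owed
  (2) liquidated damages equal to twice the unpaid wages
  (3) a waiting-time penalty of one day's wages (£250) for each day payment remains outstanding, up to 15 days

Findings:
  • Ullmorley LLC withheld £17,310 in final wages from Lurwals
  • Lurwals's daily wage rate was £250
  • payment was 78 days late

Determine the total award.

£55,680

Doubled: 2 × £17,310 = £34,620
Penalty days: min(78, 15) = 15
Waiting-time penalty: 15 × £250 = £3,750
Total award: £17,310 + £34,620 + £3,750 = £55,680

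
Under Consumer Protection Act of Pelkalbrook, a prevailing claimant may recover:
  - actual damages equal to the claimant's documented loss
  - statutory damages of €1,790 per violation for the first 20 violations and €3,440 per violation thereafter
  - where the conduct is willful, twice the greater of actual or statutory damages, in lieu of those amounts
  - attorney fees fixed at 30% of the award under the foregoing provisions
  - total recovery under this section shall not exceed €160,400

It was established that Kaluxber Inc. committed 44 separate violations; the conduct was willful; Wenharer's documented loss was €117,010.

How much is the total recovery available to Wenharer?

€160,400

First 20 violations: 20 × €1,790 = €35,800
Remaining violations: (44 − 20) × €3,440 = €82,560
Statutory damages: €35,800 + €82,560 = €118,360
Greater of actual damages (€117,010) or statutory damages (€118,360): €118,360
Doubled: 2 × €118,360 = €236,720
Attorney fees: 30% of €236,720 = €71,016
Total before cap: €236,720 + €71,016 = €307,736
Cap at €160,400: €307,736 exceeds the cap → €160,400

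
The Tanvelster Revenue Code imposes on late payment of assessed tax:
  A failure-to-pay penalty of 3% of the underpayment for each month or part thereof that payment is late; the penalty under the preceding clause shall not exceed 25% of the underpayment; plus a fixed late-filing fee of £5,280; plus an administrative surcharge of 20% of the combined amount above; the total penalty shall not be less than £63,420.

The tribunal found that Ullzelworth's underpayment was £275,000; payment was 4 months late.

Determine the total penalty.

Penalty: £63,420

Accrued rate: 3% × 4 = 12%, capped at 25% → 12%
Failure-to-pay penalty: 12% of £275,000 = £33,000
Penalty before surcharge: £33,000 + £5,280 = £38,280
Administrative surcharge: 20% of £38,280 = £7,656
Total penalty: £38,280 + £7,656 = £45,936
Minimum £63,420: £45,936 is below the minimum → £63,420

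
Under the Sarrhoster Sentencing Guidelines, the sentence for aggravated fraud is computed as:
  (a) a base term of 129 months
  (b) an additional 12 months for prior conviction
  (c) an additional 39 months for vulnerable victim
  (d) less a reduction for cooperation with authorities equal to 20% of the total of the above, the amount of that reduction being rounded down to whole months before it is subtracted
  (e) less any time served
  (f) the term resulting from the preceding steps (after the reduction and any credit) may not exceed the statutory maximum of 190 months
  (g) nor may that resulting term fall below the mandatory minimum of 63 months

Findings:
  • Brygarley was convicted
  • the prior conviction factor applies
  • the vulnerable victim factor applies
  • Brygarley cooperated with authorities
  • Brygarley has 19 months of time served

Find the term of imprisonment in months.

Prior conviction enhancement: +12 months
Vulnerable victim enhancement: +39 months
Adjusted term: 129 months + 12 months + 39 months = 180 months
Cooperation with authorities reduction: 20% of 180 months = 36 months (rounded down)
After reduction: 180 − 36 = 144 months
Less time served: 144 months − 19 months = 125 months
Cap at 190 months: 125 months is within the cap, no reduction.
Minimum 63 months: 125 months meets the minimum, no increase.

125 months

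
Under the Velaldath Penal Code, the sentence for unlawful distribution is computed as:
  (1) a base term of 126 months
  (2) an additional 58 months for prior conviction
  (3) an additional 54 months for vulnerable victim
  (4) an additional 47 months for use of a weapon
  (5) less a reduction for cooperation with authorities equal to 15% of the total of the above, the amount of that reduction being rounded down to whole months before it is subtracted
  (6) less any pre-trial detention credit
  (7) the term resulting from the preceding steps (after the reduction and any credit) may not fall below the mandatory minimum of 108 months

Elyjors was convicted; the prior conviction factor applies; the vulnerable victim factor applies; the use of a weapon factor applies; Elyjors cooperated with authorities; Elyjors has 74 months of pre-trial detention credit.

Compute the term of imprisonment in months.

Prior conviction enhancement: +58 months
Vulnerable victim enhancement: +54 months
Use of a weapon enhancement: +47 months
Adjusted term: 126 months + 58 months + 54 months + 47 months = 285 months
Cooperation with authorities reduction: 15% of 285 months = 42 months (rounded down)
After reduction: 285 − 42 = 243 months
Less pre-trial detention credit: 243 months − 74 months = 169 months
Minimum 108 months: 169 months meets the minimum, no increase.

169 months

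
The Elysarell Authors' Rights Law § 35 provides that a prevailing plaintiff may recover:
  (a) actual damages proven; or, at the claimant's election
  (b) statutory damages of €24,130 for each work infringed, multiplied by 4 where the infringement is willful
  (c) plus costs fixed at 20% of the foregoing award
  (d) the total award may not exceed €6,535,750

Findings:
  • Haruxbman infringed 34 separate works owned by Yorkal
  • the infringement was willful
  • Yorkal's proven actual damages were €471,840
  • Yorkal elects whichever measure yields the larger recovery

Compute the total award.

Statutory damages: 34 × €24,130 = €820,420
Multiplied by 4: 4 × €820,420 = €3,281,680
Greater of actual damages (€471,840) or enhanced statutory damages (€3,281,680): €3,281,680
Costs: 20% of €3,281,680 = €656,336
Award plus costs: €3,281,680 + €656,336 = €3,938,016
Cap at €6,535,750: €3,938,016 is within the cap, no reduction.

€3,938,016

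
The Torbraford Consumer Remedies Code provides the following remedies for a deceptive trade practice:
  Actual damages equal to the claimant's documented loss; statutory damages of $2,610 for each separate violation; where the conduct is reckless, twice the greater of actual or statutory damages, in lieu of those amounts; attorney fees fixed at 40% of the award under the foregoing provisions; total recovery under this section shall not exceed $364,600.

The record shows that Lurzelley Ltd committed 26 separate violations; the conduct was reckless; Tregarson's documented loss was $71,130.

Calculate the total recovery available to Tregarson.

Statutory damages: 26 × $2,610 = $67,860
Greater of actual damages ($71,130) or statutory damages ($67,860): $71,130
Doubled: 2 × $71,130 = $142,260
Attorney fees: 40% of $142,260 = $56,904
Total before cap: $142,260 + $56,904 = $199,164
Cap at $364,600: $199,164 is within the cap, no reduction.

$199,164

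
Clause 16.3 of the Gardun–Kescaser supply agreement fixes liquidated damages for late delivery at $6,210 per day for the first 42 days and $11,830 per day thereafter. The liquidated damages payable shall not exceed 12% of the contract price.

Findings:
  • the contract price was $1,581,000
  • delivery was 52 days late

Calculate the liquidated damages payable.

First 42 days: 42 × $6,210 = $260,820
Remaining days: (52 − 42) × $11,830 = $118,300
Accrued per-day damages: $260,820 + $118,300 = $379,120
Cap: 12% of $1,581,000 = $189,720
Cap at $189,720: $379,120 exceeds the cap → $189,720

Liquidated damages: $189,720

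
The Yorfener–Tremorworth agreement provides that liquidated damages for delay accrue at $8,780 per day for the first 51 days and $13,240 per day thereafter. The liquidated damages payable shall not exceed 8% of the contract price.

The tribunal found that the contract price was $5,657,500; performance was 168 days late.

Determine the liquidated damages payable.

First 51 days: 51 × $8,780 = $447,780
Remaining days: (168 − 51) × $13,240 = $1,549,080
Accrued per-day damages: $447,780 + $1,549,080 = $1,996,860
Cap: 8% of $5,657,500 = $452,600
Cap at $452,600: $1,996,860 exceeds the cap → $452,600

$452,600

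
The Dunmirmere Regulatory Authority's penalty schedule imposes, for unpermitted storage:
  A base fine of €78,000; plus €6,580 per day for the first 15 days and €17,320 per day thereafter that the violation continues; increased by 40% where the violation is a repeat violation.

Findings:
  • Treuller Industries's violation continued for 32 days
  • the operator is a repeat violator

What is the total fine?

€659,596

First 15 days: 15 × €6,580 = €98,700
Remaining days: (32 − 15) × €17,320 = €294,440
Per-day component: €98,700 + €294,440 = €393,140
Base plus per-day: €78,000 + €393,140 = €471,140
Enhancement: 40% of €471,140 = €188,456
Enhanced fine: €471,140 + €188,456 = €659,596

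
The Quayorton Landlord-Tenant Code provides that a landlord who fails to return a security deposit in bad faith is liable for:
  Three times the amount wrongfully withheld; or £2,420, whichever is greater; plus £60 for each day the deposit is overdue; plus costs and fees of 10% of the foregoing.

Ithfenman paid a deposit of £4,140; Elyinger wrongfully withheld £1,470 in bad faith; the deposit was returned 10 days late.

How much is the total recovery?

£5,511

Trebled: 3 × £1,470 = £4,410
Minimum £2,420: £4,410 meets the minimum, no increase.
Late-return penalty: 10 × £60 = £600
Damages plus late penalty: £4,410 + £600 = £5,010
Costs and fees: 10% of £5,010 = £501
Total recovery: £5,010 + £501 = £5,511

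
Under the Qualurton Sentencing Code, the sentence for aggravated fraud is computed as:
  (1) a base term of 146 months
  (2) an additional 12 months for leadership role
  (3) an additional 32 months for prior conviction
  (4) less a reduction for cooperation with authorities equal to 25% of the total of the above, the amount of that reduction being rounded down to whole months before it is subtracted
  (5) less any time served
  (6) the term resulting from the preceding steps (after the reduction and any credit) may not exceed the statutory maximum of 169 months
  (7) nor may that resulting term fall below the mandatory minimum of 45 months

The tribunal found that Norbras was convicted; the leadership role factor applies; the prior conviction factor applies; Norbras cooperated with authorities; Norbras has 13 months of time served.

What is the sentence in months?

130 months

Leadership role enhancement: +12 months
Prior conviction enhancement: +32 months
Adjusted term: 146 months + 12 months + 32 months = 190 months
Cooperation with authorities reduction: 25% of 190 months = 47 months (rounded down)
After reduction: 190 − 47 = 143 months
Less time served: 143 months − 13 months = 130 months
Cap at 169 months: 130 months is within the cap, no reduction.
Minimum 45 months: 130 months meets the minimum, no increase.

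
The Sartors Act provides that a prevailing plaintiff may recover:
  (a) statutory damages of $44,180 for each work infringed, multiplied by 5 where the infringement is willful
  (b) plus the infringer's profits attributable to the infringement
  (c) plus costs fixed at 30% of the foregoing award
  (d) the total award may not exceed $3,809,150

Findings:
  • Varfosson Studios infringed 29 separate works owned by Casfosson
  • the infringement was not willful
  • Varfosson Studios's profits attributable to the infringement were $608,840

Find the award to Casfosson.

$2,457,078

Statutory damages: 29 × $44,180 = $1,281,220
Infringement not willful: no ×5 enhancement.
Combined award: $1,281,220 + $608,840 = $1,890,060
Costs: 30% of $1,890,060 = $567,018
Award plus costs: $1,890,060 + $567,018 = $2,457,078
Cap at $3,809,150: $2,457,078 is within the cap, no reduction.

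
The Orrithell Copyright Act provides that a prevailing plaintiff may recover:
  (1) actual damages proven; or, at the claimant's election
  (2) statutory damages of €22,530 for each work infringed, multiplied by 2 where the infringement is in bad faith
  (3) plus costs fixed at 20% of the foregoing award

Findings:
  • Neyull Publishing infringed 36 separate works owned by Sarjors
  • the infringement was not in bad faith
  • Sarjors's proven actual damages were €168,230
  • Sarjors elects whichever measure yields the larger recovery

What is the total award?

Statutory damages: 36 × €22,530 = €811,080
Infringement not in bad faith: no ×2 enhancement.
Greater of actual damages (€168,230) or statutory damages (€811,080): €811,080
Costs: 20% of €811,080 = €162,216
Award plus costs: €811,080 + €162,216 = €973,296

€973,296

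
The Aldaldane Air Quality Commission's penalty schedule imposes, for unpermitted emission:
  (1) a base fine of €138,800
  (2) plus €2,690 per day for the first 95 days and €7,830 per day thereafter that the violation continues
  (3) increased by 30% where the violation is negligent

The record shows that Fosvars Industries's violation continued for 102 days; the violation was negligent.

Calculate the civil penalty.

First 95 days: 95 × €2,690 = €255,550
Remaining days: (102 − 95) × €7,830 = €54,810
Per-day component: €255,550 + €54,810 = €310,360
Base plus per-day: €138,800 + €310,360 = €449,160
Enhancement: 30% of €449,160 = €134,748
Enhanced fine: €449,160 + €134,748 = €583,908

Civil penalty: €583,908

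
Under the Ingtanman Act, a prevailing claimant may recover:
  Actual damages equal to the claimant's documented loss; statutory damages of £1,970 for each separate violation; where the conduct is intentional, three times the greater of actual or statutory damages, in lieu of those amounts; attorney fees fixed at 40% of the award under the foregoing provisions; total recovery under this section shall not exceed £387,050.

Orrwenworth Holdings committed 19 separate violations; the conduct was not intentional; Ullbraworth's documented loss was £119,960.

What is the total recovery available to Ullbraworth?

Statutory damages: 19 × £1,970 = £37,430
Conduct not intentional: the in-lieu enhancement does not apply.
Actual plus statutory damages: £119,960 + £37,430 = £157,390
Attorney fees: 40% of £157,390 = £62,956
Total before cap: £157,390 + £62,956 = £220,346
Cap at £387,050: £220,346 is within the cap, no reduction.

£220,346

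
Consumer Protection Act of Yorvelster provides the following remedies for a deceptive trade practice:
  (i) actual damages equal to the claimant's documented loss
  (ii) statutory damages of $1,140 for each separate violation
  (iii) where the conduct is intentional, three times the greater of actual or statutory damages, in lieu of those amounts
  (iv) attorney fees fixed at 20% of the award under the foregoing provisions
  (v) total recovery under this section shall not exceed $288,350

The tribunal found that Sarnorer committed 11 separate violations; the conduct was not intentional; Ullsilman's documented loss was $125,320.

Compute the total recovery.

$165,432

Statutory damages: 11 × $1,140 = $12,540
Conduct not intentional: the in-lieu enhancement does not apply.
Actual plus statutory damages: $125,320 + $12,540 = $137,860
Attorney fees: 20% of $137,860 = $27,572
Total before cap: $137,860 + $27,572 = $165,432
Cap at $288,350: $165,432 is within the cap, no reduction.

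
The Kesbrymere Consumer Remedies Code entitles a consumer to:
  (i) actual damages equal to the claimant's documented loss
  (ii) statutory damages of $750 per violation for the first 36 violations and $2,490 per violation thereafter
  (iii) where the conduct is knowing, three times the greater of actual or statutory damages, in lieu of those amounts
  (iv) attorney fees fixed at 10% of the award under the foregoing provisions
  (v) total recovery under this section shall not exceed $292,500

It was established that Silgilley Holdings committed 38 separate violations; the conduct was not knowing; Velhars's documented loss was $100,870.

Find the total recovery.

First 36 violations: 36 × $750 = $27,000
Remaining violations: (38 − 36) × $2,490 = $4,980
Statutory damages: $27,000 + $4,980 = $31,980
Conduct not knowing: the in-lieu enhancement does not apply.
Actual plus statutory damages: $100,870 + $31,980 = $132,850
Attorney fees: 10% of $132,850 = $13,285
Total before cap: $132,850 + $13,285 = $146,135
Cap at $292,500: $146,135 is within the cap, no reduction.

$146,135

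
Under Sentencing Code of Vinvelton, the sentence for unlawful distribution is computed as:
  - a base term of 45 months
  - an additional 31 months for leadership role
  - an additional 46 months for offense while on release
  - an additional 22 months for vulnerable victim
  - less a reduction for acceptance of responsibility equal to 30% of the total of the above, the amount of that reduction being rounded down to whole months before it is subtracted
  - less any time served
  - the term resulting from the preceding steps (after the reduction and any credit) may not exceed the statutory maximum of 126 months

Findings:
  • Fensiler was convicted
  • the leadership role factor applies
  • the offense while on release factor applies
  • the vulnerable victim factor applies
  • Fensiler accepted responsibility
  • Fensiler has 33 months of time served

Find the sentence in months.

Leadership role enhancement: +31 months
Offense while on release enhancement: +46 months
Vulnerable victim enhancement: +22 months
Adjusted term: 45 months + 31 months + 46 months + 22 months = 144 months
Acceptance of responsibility reduction: 30% of 144 months = 43 months (rounded down)
After reduction: 144 − 43 = 101 months
Less time served: 101 months − 33 months = 68 months
Cap at 126 months: 68 months is within the cap, no reduction.

68 months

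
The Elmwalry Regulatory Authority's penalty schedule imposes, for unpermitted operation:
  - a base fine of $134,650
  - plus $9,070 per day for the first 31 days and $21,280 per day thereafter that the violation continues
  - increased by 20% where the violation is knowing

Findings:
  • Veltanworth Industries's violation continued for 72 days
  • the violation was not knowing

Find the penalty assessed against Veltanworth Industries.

Civil penalty: $1,288,300

First 31 days: 31 × $9,070 = $281,170
Remaining days: (72 − 31) × $21,280 = $872,480
Per-day component: $281,170 + $872,480 = $1,153,650
Base plus per-day: $134,650 + $1,153,650 = $1,288,300
The violation was not knowing: no 20% increase.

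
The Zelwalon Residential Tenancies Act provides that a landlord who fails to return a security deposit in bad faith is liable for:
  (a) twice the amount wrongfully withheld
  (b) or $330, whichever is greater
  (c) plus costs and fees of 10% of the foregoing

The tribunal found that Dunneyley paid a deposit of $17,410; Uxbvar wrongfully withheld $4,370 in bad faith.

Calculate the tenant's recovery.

Doubled: 2 × $4,370 = $8,740
Minimum $330: $8,740 meets the minimum, no increase.
Costs and fees: 10% of $8,740 = $874
Total recovery: $8,740 + $874 = $9,614

Recovery: $9,614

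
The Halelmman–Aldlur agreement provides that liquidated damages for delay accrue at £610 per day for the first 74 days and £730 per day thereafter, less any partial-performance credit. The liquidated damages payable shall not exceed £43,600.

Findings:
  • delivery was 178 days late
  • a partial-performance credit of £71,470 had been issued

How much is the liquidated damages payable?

First 74 days: 74 × £610 = £45,140
Remaining days: (178 − 74) × £730 = £75,920
Accrued per-day damages: £45,140 + £75,920 = £121,060
Less partial-performance credit: £121,060 − £71,470 = £49,590
Cap at £43,600: £49,590 exceeds the cap → £43,600

£43,600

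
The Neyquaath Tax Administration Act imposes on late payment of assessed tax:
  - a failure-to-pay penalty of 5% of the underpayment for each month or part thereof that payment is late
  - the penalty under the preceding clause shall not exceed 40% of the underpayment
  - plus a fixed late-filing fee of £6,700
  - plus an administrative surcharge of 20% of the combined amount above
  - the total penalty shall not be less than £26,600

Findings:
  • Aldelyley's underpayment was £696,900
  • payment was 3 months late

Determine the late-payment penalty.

£133,482

Accrued rate: 5% × 3 = 15%, capped at 40% → 15%
Failure-to-pay penalty: 15% of £696,900 = £104,535
Penalty before surcharge: £104,535 + £6,700 = £111,235
Administrative surcharge: 20% of £111,235 = £22,247
Total penalty: £111,235 + £22,247 = £133,482
Minimum £26,600: £133,482 meets the minimum, no increase.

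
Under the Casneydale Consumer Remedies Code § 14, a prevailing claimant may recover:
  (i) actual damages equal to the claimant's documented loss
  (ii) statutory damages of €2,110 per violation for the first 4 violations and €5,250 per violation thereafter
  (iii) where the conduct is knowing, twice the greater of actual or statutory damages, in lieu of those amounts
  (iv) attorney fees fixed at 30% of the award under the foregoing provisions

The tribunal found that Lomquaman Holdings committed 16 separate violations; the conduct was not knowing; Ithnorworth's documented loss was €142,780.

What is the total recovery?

Total recovery: €278,486

First 4 violations: 4 × €2,110 = €8,440
Remaining violations: (16 − 4) × €5,250 = €63,000
Statutory damages: €8,440 + €63,000 = €71,440
Conduct not knowing: the in-lieu enhancement does not apply.
Actual plus statutory damages: €142,780 + €71,440 = €214,220
Attorney fees: 30% of €214,220 = €64,266
Total recovery: €214,220 + €64,266 = €278,486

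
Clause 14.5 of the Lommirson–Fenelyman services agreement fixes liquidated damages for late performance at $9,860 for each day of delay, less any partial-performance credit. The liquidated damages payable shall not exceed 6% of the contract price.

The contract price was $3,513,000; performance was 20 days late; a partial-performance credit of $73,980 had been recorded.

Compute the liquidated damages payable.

Per-day damages: 20 × $9,860 = $197,200
Less partial-performance credit: $197,200 − $73,980 = $123,220
Cap: 6% of $3,513,000 = $210,780
Cap at $210,780: $123,220 is within the cap, no reduction.

$123,220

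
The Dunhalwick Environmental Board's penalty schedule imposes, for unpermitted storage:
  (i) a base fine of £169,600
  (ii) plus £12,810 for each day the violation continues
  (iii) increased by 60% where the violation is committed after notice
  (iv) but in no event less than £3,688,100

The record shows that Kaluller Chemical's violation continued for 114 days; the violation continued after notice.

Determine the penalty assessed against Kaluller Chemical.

£3,688,100

Per-day component: 114 × £12,810 = £1,460,340
Base plus per-day: £169,600 + £1,460,340 = £1,629,940
Enhancement: 60% of £1,629,940 = £977,964
Enhanced fine: £1,629,940 + £977,964 = £2,607,904
Minimum £3,688,100: £2,607,904 is below the minimum → £3,688,100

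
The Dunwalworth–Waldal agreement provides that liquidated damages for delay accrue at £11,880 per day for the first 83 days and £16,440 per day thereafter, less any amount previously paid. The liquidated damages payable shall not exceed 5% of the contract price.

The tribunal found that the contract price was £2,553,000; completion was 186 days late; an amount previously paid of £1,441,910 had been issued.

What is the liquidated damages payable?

£127,650

First 83 days: 83 × £11,880 = £986,040
Remaining days: (186 − 83) × £16,440 = £1,693,320
Accrued per-day damages: £986,040 + £1,693,320 = £2,679,360
Less amount previously paid: £2,679,360 − £1,441,910 = £1,237,450
Cap: 5% of £2,553,000 = £127,650
Cap at £127,650: £1,237,450 exceeds the cap → £127,650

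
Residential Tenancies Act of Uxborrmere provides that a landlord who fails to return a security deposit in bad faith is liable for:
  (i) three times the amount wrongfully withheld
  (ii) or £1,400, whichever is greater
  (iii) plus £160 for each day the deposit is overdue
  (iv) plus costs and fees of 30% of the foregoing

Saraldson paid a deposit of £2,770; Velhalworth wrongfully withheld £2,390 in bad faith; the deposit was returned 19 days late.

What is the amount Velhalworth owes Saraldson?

£13,273

Trebled: 3 × £2,390 = £7,170
Minimum £1,400: £7,170 meets the minimum, no increase.
Late-return penalty: 19 × £160 = £3,040
Damages plus late penalty: £7,170 + £3,040 = £10,210
Costs and fees: 30% of £10,210 = £3,063
Total recovery: £10,210 + £3,063 = £13,273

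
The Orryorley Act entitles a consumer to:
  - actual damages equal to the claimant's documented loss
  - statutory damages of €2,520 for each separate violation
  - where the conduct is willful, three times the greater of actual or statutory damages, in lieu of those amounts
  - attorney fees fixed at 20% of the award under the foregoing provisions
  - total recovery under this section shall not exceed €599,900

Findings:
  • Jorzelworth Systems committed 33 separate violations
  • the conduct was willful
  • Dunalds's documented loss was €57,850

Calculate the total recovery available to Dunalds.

Statutory damages: 33 × €2,520 = €83,160
Greater of actual damages (€57,850) or statutory damages (€83,160): €83,160
Trebled: 3 × €83,160 = €249,480
Attorney fees: 20% of €249,480 = €49,896
Total before cap: €249,480 + €49,896 = €299,376
Cap at €599,900: €299,376 is within the cap, no reduction.

€299,376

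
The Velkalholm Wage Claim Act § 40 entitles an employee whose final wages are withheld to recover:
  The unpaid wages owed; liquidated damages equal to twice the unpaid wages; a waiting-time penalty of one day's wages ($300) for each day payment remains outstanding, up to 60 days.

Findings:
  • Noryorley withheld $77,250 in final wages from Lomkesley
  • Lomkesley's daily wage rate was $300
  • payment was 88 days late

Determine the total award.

$249,750

Doubled: 2 × $77,250 = $154,500
Penalty days: min(88, 60) = 60
Waiting-time penalty: 60 × $300 = $18,000
Total award: $77,250 + $154,500 + $18,000 = $249,750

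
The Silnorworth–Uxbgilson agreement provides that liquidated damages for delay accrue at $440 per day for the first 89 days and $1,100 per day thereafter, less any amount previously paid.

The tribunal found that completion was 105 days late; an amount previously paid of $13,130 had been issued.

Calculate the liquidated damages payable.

$43,630

First 89 days: 89 × $440 = $39,160
Remaining days: (105 − 89) × $1,100 = $17,600
Accrued per-day damages: $39,160 + $17,600 = $56,760
Less amount previously paid: $56,760 − $13,130 = $43,630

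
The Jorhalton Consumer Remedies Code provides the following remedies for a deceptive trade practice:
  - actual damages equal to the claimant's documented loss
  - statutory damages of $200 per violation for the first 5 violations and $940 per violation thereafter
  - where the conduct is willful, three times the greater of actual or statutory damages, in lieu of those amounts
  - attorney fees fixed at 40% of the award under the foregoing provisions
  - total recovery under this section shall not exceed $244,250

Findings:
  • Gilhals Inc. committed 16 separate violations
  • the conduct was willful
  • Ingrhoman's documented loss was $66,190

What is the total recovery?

First 5 violations: 5 × $200 = $1,000
Remaining violations: (16 − 5) × $940 = $10,340
Statutory damages: $1,000 + $10,340 = $11,340
Greater of actual damages ($66,190) or statutory damages ($11,340): $66,190
Trebled: 3 × $66,190 = $198,570
Attorney fees: 40% of $198,570 = $79,428
Total before cap: $198,570 + $79,428 = $277,998
Cap at $244,250: $277,998 exceeds the cap → $244,250

$244,250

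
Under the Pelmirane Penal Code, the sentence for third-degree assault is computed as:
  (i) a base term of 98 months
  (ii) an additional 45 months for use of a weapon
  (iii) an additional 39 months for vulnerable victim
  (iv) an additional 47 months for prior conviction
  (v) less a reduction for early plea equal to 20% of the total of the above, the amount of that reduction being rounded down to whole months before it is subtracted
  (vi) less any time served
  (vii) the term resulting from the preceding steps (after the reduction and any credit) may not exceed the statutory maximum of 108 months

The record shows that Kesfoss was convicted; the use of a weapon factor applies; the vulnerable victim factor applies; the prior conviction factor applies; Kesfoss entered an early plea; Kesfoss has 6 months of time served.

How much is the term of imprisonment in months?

108 months

Use of a weapon enhancement: +45 months
Vulnerable victim enhancement: +39 months
Prior conviction enhancement: +47 months
Adjusted term: 98 months + 45 months + 39 months + 47 months = 229 months
Early plea reduction: 20% of 229 months = 45 months (rounded down)
After reduction: 229 − 45 = 184 months
Less time served: 184 months − 6 months = 178 months
Cap at 108 months: 178 months exceeds the cap → 108 months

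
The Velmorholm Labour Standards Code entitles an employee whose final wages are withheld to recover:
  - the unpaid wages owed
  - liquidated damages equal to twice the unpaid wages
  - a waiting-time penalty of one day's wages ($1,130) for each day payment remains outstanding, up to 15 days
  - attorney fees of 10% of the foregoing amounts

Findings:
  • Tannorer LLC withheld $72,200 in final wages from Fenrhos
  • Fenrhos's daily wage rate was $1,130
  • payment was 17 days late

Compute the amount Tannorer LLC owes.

Total award: $256,905

Doubled: 2 × $72,200 = $144,400
Penalty days: min(17, 15) = 15
Waiting-time penalty: 15 × $1,130 = $16,950
Subtotal: $72,200 + $144,400 + $16,950 = $233,550
Attorney fees: 10% of $233,550 = $23,355
Total award: $233,550 + $23,355 = $256,905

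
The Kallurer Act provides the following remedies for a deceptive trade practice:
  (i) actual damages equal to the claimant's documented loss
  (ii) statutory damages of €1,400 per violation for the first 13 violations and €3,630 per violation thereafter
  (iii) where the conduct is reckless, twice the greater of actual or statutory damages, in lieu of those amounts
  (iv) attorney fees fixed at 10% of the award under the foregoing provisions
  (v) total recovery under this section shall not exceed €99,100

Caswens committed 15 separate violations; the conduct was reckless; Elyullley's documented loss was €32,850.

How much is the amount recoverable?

First 13 violations: 13 × €1,400 = €18,200
Remaining violations: (15 − 13) × €3,630 = €7,260
Statutory damages: €18,200 + €7,260 = €25,460
Greater of actual damages (€32,850) or statutory damages (€25,460): €32,850
Doubled: 2 × €32,850 = €65,700
Attorney fees: 10% of €65,700 = €6,570
Total before cap: €65,700 + €6,570 = €72,270
Cap at €99,100: €72,270 is within the cap, no reduction.

€72,270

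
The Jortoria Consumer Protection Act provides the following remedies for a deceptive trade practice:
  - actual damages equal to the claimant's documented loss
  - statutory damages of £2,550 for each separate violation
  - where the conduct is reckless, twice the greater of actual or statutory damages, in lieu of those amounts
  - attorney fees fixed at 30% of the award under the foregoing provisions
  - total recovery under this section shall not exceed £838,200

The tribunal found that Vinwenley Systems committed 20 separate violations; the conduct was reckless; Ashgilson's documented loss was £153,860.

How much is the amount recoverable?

Total recovery: £400,036

Statutory damages: 20 × £2,550 = £51,000
Greater of actual damages (£153,860) or statutory damages (£51,000): £153,860
Doubled: 2 × £153,860 = £307,720
Attorney fees: 30% of £307,720 = £92,316
Total before cap: £307,720 + £92,316 = £400,036
Cap at £838,200: £400,036 is within the cap, no reduction.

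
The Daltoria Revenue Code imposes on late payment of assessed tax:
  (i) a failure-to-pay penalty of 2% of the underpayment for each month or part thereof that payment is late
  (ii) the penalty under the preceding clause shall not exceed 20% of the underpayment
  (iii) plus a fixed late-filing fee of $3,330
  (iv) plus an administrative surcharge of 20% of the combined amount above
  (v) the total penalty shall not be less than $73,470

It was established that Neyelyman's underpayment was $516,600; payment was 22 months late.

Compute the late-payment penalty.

Accrued rate: 2% × 22 = 44%, capped at 20% → 20%
Failure-to-pay penalty: 20% of $516,600 = $103,320
Penalty before surcharge: $103,320 + $3,330 = $106,650
Administrative surcharge: 20% of $106,650 = $21,330
Total penalty: $106,650 + $21,330 = $127,980
Minimum $73,470: $127,980 meets the minimum, no increase.

$127,980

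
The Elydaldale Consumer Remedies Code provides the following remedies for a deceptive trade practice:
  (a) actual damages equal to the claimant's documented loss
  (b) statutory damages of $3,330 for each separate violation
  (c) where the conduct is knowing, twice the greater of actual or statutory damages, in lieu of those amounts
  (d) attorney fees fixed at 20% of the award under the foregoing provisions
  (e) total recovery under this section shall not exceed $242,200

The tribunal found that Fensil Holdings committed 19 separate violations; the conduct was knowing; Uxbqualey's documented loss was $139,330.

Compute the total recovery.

Statutory damages: 19 × $3,330 = $63,270
Greater of actual damages ($139,330) or statutory damages ($63,270): $139,330
Doubled: 2 × $139,330 = $278,660
Attorney fees: 20% of $278,660 = $55,732
Total before cap: $278,660 + $55,732 = $334,392
Cap at $242,200: $334,392 exceeds the cap → $242,200

$242,200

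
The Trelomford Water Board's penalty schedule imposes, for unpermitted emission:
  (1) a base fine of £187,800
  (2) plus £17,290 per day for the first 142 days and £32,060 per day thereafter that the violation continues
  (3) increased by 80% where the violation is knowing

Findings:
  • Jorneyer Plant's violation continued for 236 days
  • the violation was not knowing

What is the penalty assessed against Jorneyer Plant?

£5,656,620

First 142 days: 142 × £17,290 = £2,455,180
Remaining days: (236 − 142) × £32,060 = £3,013,640
Per-day component: £2,455,180 + £3,013,640 = £5,468,820
Base plus per-day: £187,800 + £5,468,820 = £5,656,620
The violation was not knowing: no 80% increase.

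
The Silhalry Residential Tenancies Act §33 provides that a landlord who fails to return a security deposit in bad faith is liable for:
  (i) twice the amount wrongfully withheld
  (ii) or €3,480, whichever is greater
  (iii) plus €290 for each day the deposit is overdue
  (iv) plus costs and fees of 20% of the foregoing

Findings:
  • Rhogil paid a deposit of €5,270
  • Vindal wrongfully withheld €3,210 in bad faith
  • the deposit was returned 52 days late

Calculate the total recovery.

Recovery: €25,800

Doubled: 2 × €3,210 = €6,420
Minimum €3,480: €6,420 meets the minimum, no increase.
Late-return penalty: 52 × €290 = €15,080
Damages plus late penalty: €6,420 + €15,080 = €21,500
Costs and fees: 20% of €21,500 = €4,300
Total recovery: €21,500 + €4,300 = €25,800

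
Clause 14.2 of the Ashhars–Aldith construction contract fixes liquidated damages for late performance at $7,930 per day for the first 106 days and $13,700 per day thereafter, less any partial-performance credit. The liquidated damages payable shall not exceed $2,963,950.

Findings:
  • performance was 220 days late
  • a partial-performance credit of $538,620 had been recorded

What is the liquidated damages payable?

First 106 days: 106 × $7,930 = $840,580
Remaining days: (220 − 106) × $13,700 = $1,561,800
Accrued per-day damages: $840,580 + $1,561,800 = $2,402,380
Less partial-performance credit: $2,402,380 − $538,620 = $1,863,760
Cap at $2,963,950: $1,863,760 is within the cap, no reduction.

$1,863,760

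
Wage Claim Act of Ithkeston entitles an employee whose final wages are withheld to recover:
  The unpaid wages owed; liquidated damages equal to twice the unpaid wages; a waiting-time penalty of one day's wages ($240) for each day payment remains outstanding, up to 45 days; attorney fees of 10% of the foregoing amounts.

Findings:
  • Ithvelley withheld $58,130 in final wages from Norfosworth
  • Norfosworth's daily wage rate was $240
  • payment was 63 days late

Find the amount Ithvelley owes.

$203,709

Doubled: 2 × $58,130 = $116,260
Penalty days: min(63, 45) = 45
Waiting-time penalty: 45 × $240 = $10,800
Subtotal: $58,130 + $116,260 + $10,800 = $185,190
Attorney fees: 10% of $185,190 = $18,519
Total award: $185,190 + $18,519 = $203,709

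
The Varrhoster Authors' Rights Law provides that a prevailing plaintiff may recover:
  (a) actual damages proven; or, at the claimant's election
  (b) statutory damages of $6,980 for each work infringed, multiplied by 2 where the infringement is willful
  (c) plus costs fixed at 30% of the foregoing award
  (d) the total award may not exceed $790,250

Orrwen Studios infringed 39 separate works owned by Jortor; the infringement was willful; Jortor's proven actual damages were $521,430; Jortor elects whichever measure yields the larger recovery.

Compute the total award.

Statutory damages: 39 × $6,980 = $272,220
Doubled: 2 × $272,220 = $544,440
Greater of actual damages ($521,430) or enhanced statutory damages ($544,440): $544,440
Costs: 30% of $544,440 = $163,332
Award plus costs: $544,440 + $163,332 = $707,772
Cap at $790,250: $707,772 is within the cap, no reduction.

$707,772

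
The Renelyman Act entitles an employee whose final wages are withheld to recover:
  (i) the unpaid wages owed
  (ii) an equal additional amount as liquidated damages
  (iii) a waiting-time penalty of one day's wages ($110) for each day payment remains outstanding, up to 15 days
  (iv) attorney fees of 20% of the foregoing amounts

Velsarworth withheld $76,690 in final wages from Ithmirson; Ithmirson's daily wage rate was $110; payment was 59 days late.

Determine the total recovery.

$186,036

Liquidated damages (equal amount): $76,690
Penalty days: min(59, 15) = 15
Waiting-time penalty: 15 × $110 = $1,650
Subtotal: $76,690 + $76,690 + $1,650 = $155,030
Attorney fees: 20% of $155,030 = $31,006
Total award: $155,030 + $31,006 = $186,036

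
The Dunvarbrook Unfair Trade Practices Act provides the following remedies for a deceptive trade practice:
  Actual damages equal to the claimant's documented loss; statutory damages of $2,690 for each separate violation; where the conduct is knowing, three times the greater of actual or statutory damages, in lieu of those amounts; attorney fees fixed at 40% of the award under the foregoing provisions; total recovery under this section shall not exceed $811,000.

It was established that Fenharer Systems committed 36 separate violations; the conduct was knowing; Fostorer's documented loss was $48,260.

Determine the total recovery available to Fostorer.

Statutory damages: 36 × $2,690 = $96,840
Greater of actual damages ($48,260) or statutory damages ($96,840): $96,840
Trebled: 3 × $96,840 = $290,520
Attorney fees: 40% of $290,520 = $116,208
Total before cap: $290,520 + $116,208 = $406,728
Cap at $811,000: $406,728 is within the cap, no reduction.

$406,728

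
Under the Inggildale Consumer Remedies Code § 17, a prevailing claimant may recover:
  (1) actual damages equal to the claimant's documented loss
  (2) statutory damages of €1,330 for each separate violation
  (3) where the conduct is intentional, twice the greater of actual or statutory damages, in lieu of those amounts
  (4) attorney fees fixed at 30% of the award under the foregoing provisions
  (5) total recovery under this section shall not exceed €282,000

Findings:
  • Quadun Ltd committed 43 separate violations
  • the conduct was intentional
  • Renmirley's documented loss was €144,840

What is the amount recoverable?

Statutory damages: 43 × €1,330 = €57,190
Greater of actual damages (€144,840) or statutory damages (€57,190): €144,840
Doubled: 2 × €144,840 = €289,680
Attorney fees: 30% of €289,680 = €86,904
Total before cap: €289,680 + €86,904 = €376,584
Cap at €282,000: €376,584 exceeds the cap → €282,000

€282,000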